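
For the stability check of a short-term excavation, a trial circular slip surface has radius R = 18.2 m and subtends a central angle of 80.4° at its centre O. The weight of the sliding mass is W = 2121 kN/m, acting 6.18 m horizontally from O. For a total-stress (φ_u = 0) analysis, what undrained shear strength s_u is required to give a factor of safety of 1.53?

FS = s_u·L_a·R / (W·d), so s_u = FS·W·d / (L_a·R).
Arc length L_a = R·θ = 18.2·(80.4°·π/180) = 18.2·1.4032 = 25.54 m
s_u = 1.53·2121·6.18 / (25.54·18.2) = 20054.9 / 464.81 = 43.15 kPa

s_u = 43.1 kPa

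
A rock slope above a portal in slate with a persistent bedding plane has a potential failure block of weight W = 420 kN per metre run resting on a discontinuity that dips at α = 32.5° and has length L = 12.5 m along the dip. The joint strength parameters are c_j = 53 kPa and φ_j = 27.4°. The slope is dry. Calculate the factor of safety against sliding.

Resolving the block weight along and normal to the plane and applying the Mohr–Coulomb strength on the joint:
N' = W cosα = 420·cos32.5° = 354.2 kN/m
Driving force T = W sinα = 420·sin32.5° = 225.7 kN/m
Resisting force R = c_j·L + N'·tanφ_j = 53·12.5 + 354.2·tan27.4° = 662.5 + 183.6 = 846.1 kN/m
FS = R / T = 846.1 / 225.7 = 3.749

FS = 3.75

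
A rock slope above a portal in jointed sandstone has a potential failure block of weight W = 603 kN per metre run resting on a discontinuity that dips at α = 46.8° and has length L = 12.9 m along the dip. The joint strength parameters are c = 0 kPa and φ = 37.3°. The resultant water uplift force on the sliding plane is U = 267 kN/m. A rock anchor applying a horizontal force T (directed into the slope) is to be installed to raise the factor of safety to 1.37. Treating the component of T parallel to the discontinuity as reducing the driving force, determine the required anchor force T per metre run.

Resolving forces along and normal to the sliding plane, with the horizontal anchor force T adding T·sinα to the effective normal force and T·cosα acting up the plane against the driving force:
FS = [cL + (W cosα − U + T sinα) tanφ] / [W sinα − T cosα]
Without the anchor: N' = 145.8 kN/m, driving T_d = 439.6 kN/m, resisting R = 0·12.9 + 145.8·tan37.3° = 111.1 kN/m, FS = 0.25.
Setting FS = 1.37 and solving for T:
1.37·(439.6 − T cos46.8°) = 111.1 + T sin46.8°·tan37.3°
T·(sin46.8°·tan37.3° + 1.37·cos46.8°) = 1.37·439.6 − 111.1
T·(0.7290·0.7618 + 1.37·0.6845) = 602.2 − 111.1 = 491.2
T·1.4932 = 491.2
T = 328.9 kN/m

T = 329 kN/m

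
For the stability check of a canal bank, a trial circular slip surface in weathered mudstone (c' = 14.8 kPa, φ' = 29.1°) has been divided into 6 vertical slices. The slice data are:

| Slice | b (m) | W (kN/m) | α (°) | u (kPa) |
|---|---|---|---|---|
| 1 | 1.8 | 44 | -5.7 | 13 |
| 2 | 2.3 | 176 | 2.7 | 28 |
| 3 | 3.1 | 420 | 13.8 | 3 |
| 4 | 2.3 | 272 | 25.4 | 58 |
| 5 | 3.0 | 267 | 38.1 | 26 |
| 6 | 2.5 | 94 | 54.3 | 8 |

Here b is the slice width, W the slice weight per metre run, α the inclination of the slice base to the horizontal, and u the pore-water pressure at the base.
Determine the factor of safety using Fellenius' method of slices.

Ordinary method of slices: FS = Σ[c'·Δl_i + (W_i cosα_i − u_i·Δl_i)·tanφ'] / Σ W_i sinα_i, with Δl_i = b_i / cosα_i.
Slice 1: Δl = 1.8/cos(-5.7°) = 1.809 m; N'_1 = 44·cos(-5.7°) − 13·1.809 = 20.3; c'Δl = 26.77; W sinα = -4.4
Slice 2: Δl = 2.3/cos2.7° = 2.303 m; N'_2 = 176·cos2.7° − 28·2.303 = 111.3; c'Δl = 34.08; W sinα = 8.3
Slice 3: Δl = 3.1/cos13.8° = 3.192 m; N'_3 = 420·cos13.8° − 3·3.192 = 398.3; c'Δl = 47.24; W sinα = 100.2
Slice 4: Δl = 2.3/cos25.4° = 2.546 m; N'_4 = 272·cos25.4° − 58·2.546 = 98.0; c'Δl = 37.68; W sinα = 116.7
Slice 5: Δl = 3.0/cos38.1° = 3.812 m; N'_5 = 267·cos38.1° − 26·3.812 = 111.0; c'Δl = 56.42; W sinα = 164.7
Slice 6: Δl = 2.5/cos54.3° = 4.284 m; N'_6 = 94·cos54.3° − 8·4.284 = 20.6; c'Δl = 63.41; W sinα = 76.3
Σc'Δl = 265.6 kN/m; ΣN' = 759.5 kN/m; ΣW sinα = 461.9 kN/m
Resisting = 265.6 + 759.5·tan29.1° = 265.6 + 422.7 = 688.3 kN/m
FS = 688.3 / 461.9 = 1.490

FS = 1.49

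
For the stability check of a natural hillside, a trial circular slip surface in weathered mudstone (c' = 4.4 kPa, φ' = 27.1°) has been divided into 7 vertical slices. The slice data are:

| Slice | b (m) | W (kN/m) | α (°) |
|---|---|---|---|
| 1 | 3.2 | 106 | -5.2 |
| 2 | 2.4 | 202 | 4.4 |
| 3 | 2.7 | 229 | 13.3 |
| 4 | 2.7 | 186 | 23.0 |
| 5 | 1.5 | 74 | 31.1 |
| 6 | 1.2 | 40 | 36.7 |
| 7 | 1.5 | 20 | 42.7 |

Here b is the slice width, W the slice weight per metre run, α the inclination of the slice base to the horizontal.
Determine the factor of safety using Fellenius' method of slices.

Ordinary method of slices: FS = Σ[c'·Δl_i + (W_i cosα_i)·tanφ'] / Σ W_i sinα_i, with Δl_i = b_i / cosα_i.
Slice 1: Δl = 3.2/cos(-5.2°) = 3.213 m; N'_1 = 106·cos(-5.2°) = 105.6; c'Δl = 14.14; W sinα = -9.6
Slice 2: Δl = 2.4/cos4.4° = 2.407 m; N'_2 = 202·cos4.4° = 201.4; c'Δl = 10.59; W sinα = 15.5
Slice 3: Δl = 2.7/cos13.3° = 2.774 m; N'_3 = 229·cos13.3° = 222.9; c'Δl = 12.21; W sinα = 52.7
Slice 4: Δl = 2.7/cos23.0° = 2.933 m; N'_4 = 186·cos23.0° = 171.2; c'Δl = 12.91; W sinα = 72.7
Slice 5: Δl = 1.5/cos31.1° = 1.752 m; N'_5 = 74·cos31.1° = 63.4; c'Δl = 7.71; W sinα = 38.2
Slice 6: Δl = 1.2/cos36.7° = 1.497 m; N'_6 = 40·cos36.7° = 32.1; c'Δl = 6.59; W sinα = 23.9
Slice 7: Δl = 1.5/cos42.7° = 2.041 m; N'_7 = 20·cos42.7° = 14.7; c'Δl = 8.98; W sinα = 13.6
Σc'Δl = 73.1 kN/m; ΣN' = 811.2 kN/m; ΣW sinα = 206.9 kN/m
Resisting = 73.1 + 811.2·tan27.1° = 73.1 + 415.1 = 488.2 kN/m
FS = 488.2 / 206.9 = 2.359

FS = 2.36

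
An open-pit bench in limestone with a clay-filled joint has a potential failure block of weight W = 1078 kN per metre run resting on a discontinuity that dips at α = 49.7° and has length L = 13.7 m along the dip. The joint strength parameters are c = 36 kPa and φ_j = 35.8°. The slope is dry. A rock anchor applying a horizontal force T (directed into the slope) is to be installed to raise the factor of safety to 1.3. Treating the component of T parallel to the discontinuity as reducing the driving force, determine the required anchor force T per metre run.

T = 52 kN/m

Resolving forces along and normal to the sliding plane, with the horizontal anchor force T adding T·sinα to the effective normal force and T·cosα acting up the plane against the driving force:
FS = [cL + (W cosα + T sinα) tanφ_j] / [W sinα − T cosα]
Without the anchor: N' = 697.2 kN/m, driving T_d = 822.2 kN/m, resisting R = 36·13.7 + 697.2·tan35.8° = 996.1 kN/m, FS = 1.21.
Setting FS = 1.3 and solving for T:
1.3·(822.2 − T cos49.7°) = 996.1 + T sin49.7°·tan35.8°
T·(sin49.7°·tan35.8° + 1.3·cos49.7°) = 1.3·822.2 − 996.1
T·(0.7627·0.7212 + 1.3·0.6468) = 1068.8 − 996.1 = 72.7
T·1.3909 = 72.7
T = 52.3 kN/m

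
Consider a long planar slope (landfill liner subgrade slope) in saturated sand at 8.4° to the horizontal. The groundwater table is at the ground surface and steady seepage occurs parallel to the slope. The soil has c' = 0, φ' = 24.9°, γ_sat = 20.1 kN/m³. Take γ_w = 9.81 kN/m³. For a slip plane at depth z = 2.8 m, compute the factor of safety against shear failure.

With seepage parallel to the slope and the water table at the surface, the effective normal stress on the slip plane uses the buoyant unit weight γ' = γ_sat − γ_w while the driving shear stress uses γ_sat:
FS = [c' + γ' z cos²β tanφ'] / [γ_sat z sinβ cosβ]
(For c' = 0 this reduces to FS = (γ'/γ_sat)·tanφ'/tanβ.)
γ' = 20.1 − 9.81 = 10.29 kN/m³
Numerator = 0.0 + 10.29·2.8·cos²8.4°·tan24.9° = 0.0 + 10.29·2.8·0.9787·0.4642 = 13.089 kPa
Denominator = 20.1·2.8·sin8.4°·cos8.4° = 20.1·2.8·0.1461·0.9893 = 8.133 kPa
FS = 13.089 / 8.133 = 1.609

FS = 1.61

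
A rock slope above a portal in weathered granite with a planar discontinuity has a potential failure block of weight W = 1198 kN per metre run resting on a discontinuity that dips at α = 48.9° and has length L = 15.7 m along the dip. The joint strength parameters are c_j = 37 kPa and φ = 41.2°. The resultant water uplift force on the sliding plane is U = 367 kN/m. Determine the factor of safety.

Resolving the block weight along and normal to the plane and applying the Mohr–Coulomb strength on the joint:
N' = W cosα − U = 1198·cos48.9° − 367 = 420.5 kN/m
Driving force T = W sinα = 1198·sin48.9° = 902.8 kN/m
Resisting force R = c_j·L + N'·tanφ = 37·15.7 + 420.5·tan41.2° = 580.9 + 368.2 = 949.1 kN/m
FS = R / T = 949.1 / 902.8 = 1.051

FS = 1.05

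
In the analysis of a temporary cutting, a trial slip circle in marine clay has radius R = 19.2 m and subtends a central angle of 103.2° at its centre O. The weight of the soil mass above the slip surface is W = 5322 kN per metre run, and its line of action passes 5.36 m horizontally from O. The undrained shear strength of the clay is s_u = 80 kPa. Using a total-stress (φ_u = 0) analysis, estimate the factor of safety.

FS = 1.86

Taking moments about the centre O, the resisting moment is provided by the undrained shear strength acting along the arc:
Arc length L_a = R·θ = 19.2·(103.2°·π/180) = 19.2·1.8012 = 34.58 m
M_R = s_u·L_a·R = 80·34.58·19.2 = 53119.0 kN·m/m
M_D = W·d = 5322·5.36 = 28525.9 kN·m/m
FS = M_R / M_D = 53119.0 / 28525.9 = 1.862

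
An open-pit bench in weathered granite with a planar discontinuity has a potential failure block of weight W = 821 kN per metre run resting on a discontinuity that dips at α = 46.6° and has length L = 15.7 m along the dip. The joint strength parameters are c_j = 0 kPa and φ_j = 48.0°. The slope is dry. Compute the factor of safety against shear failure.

FS = 1.05

Resolving the block weight along and normal to the plane and applying the Mohr–Coulomb strength on the joint:
N' = W cosα = 821·cos46.6° = 564.1 kN/m
Driving force T = W sinα = 821·sin46.6° = 596.5 kN/m
Resisting force R = c_j·L + N'·tanφ_j = 0·15.7 + 564.1·tan48.0° = 0.0 + 626.5 = 626.5 kN/m
FS = R / T = 626.5 / 596.5 = 1.050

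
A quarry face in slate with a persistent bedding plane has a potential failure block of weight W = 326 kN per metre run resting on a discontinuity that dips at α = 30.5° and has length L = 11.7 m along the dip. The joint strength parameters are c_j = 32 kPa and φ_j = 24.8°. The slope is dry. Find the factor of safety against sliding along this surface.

FS = 3.05

Resolving the block weight along and normal to the plane and applying the Mohr–Coulomb strength on the joint:
N' = W cosα = 326·cos30.5° = 280.9 kN/m
Driving force T = W sinα = 326·sin30.5° = 165.5 kN/m
Resisting force R = c_j·L + N'·tanφ_j = 32·11.7 + 280.9·tan24.8° = 374.4 + 129.8 = 504.2 kN/m
FS = R / T = 504.2 / 165.5 = 3.047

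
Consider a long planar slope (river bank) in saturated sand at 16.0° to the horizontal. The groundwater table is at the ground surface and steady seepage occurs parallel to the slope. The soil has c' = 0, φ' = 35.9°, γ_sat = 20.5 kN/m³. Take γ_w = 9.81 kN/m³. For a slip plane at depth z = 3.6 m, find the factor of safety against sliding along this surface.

With seepage parallel to the slope and the water table at the surface, the effective normal stress on the slip plane uses the buoyant unit weight γ' = γ_sat − γ_w while the driving shear stress uses γ_sat:
FS = [c' + γ' z cos²β tanφ'] / [γ_sat z sinβ cosβ]
(For c' = 0 this reduces to FS = (γ'/γ_sat)·tanφ'/tanβ.)
γ' = 20.5 − 9.81 = 10.69 kN/m³
Numerator = 0.0 + 10.69·3.6·cos²16.0°·tan35.9° = 0.0 + 10.69·3.6·0.9240·0.7239 = 25.741 kPa
Denominator = 20.5·3.6·sin16.0°·cos16.0° = 20.5·3.6·0.2756·0.9613 = 19.554 kPa
FS = 25.741 / 19.554 = 1.316

FS = 1.32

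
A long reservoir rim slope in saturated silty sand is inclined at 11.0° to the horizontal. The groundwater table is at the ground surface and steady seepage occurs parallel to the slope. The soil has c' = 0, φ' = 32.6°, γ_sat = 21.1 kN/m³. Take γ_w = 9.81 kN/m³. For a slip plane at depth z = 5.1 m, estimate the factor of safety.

FS = 1.76

With seepage parallel to the slope and the water table at the surface, the effective normal stress on the slip plane uses the buoyant unit weight γ' = γ_sat − γ_w while the driving shear stress uses γ_sat:
FS = [c' + γ' z cos²β tanφ'] / [γ_sat z sinβ cosβ]
(For c' = 0 this reduces to FS = (γ'/γ_sat)·tanφ'/tanβ.)
γ' = 21.1 − 9.81 = 11.29 kN/m³
Numerator = 0.0 + 11.29·5.1·cos²11.0°·tan32.6° = 0.0 + 11.29·5.1·0.9636·0.6395 = 35.483 kPa
Denominator = 21.1·5.1·sin11.0°·cos11.0° = 21.1·5.1·0.1908·0.9816 = 20.156 kPa
FS = 35.483 / 20.156 = 1.760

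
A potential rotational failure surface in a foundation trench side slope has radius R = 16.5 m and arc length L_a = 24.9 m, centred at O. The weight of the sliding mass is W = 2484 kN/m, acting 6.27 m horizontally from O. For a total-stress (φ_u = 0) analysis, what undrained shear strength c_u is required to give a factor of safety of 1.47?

FS = c_u·L_a·R / (W·d), so c_u = FS·W·d / (L_a·R).
c_u = 1.47·2484·6.27 / (24.90·16.5) = 22894.8 / 410.85 = 55.73 kPa

c_u = 55.7 kPa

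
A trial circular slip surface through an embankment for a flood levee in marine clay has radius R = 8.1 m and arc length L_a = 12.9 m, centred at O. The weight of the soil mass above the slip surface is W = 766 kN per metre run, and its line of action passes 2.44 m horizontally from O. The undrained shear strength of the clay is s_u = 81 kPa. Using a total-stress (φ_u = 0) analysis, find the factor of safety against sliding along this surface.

FS = 4.53

Taking moments about the centre O, the resisting moment is provided by the undrained shear strength acting along the arc:
M_R = s_u·L_a·R = 81·12.90·8.1 = 8463.7 kN·m/m
M_D = W·d = 766·2.44 = 1869.0 kN·m/m
FS = M_R / M_D = 8463.7 / 1869.0 = 4.528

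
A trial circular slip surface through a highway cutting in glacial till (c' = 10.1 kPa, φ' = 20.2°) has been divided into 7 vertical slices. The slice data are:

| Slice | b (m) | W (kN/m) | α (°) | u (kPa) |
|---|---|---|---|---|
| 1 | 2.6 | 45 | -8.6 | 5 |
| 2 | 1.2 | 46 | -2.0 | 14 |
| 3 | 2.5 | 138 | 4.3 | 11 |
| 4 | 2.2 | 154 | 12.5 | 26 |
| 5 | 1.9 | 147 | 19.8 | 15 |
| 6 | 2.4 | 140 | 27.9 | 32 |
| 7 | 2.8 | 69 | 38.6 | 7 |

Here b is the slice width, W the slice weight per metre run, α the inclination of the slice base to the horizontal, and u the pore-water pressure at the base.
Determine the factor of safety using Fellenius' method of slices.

Ordinary method of slices: FS = Σ[c'·Δl_i + (W_i cosα_i − u_i·Δl_i)·tanφ'] / Σ W_i sinα_i, with Δl_i = b_i / cosα_i.
Slice 1: Δl = 2.6/cos(-8.6°) = 2.630 m; N'_1 = 45·cos(-8.6°) − 5·2.630 = 31.3; c'Δl = 26.56; W sinα = -6.7
Slice 2: Δl = 1.2/cos(-2.0°) = 1.201 m; N'_2 = 46·cos(-2.0°) − 14·1.201 = 29.2; c'Δl = 12.13; W sinα = -1.6
Slice 3: Δl = 2.5/cos4.3° = 2.507 m; N'_3 = 138·cos4.3° − 11·2.507 = 110.0; c'Δl = 25.32; W sinα = 10.3
Slice 4: Δl = 2.2/cos12.5° = 2.253 m; N'_4 = 154·cos12.5° − 26·2.253 = 91.8; c'Δl = 22.76; W sinα = 33.3
Slice 5: Δl = 1.9/cos19.8° = 2.019 m; N'_5 = 147·cos19.8° − 15·2.019 = 108.0; c'Δl = 20.40; W sinα = 49.8
Slice 6: Δl = 2.4/cos27.9° = 2.716 m; N'_6 = 140·cos27.9° − 32·2.716 = 36.8; c'Δl = 27.43; W sinα = 65.5
Slice 7: Δl = 2.8/cos38.6° = 3.583 m; N'_7 = 69·cos38.6° − 7·3.583 = 28.8; c'Δl = 36.19; W sinα = 43.0
Σc'Δl = 170.8 kN/m; ΣN' = 436.0 kN/m; ΣW sinα = 193.7 kN/m
Resisting = 170.8 + 436.0·tan20.2° = 170.8 + 160.4 = 331.2 kN/m
FS = 331.2 / 193.7 = 1.710

FS = 1.71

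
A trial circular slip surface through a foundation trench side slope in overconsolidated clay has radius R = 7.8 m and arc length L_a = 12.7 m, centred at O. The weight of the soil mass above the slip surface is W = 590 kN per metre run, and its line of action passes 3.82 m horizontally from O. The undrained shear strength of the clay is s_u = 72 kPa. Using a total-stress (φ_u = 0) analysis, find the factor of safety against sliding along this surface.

FS = 3.16

Taking moments about the centre O, the resisting moment is provided by the undrained shear strength acting along the arc:
M_R = s_u·L_a·R = 72·12.70·7.8 = 7132.3 kN·m/m
M_D = W·d = 590·3.82 = 2253.8 kN·m/m
FS = M_R / M_D = 7132.3 / 2253.8 = 3.165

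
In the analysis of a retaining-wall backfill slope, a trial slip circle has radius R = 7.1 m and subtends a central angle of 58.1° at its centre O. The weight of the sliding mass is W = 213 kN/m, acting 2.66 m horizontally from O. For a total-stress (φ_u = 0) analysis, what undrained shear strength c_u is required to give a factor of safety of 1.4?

FS = c_u·L_a·R / (W·d), so c_u = FS·W·d / (L_a·R).
Arc length L_a = R·θ = 7.1·(58.1°·π/180) = 7.1·1.0140 = 7.20 m
c_u = 1.4·213·2.66 / (7.20·7.1) = 793.2 / 51.12 = 15.52 kPa

c_u = 15.5 kPa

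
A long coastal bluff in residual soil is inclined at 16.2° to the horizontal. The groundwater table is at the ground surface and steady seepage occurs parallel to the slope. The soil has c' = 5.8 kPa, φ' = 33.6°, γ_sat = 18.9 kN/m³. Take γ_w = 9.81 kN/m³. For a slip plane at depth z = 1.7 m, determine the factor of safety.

With seepage parallel to the slope and the water table at the surface, the effective normal stress on the slip plane uses the buoyant unit weight γ' = γ_sat − γ_w while the driving shear stress uses γ_sat:
FS = [c' + γ' z cos²β tanφ'] / [γ_sat z sinβ cosβ]
γ' = 18.9 − 9.81 = 9.09 kN/m³
Numerator = 5.8 + 9.09·1.7·cos²16.2°·tan33.6° = 5.8 + 9.09·1.7·0.9222·0.6644 = 15.268 kPa
Denominator = 18.9·1.7·sin16.2°·cos16.2° = 18.9·1.7·0.2790·0.9603 = 8.608 kPa
FS = 15.268 / 8.608 = 1.774

FS = 1.77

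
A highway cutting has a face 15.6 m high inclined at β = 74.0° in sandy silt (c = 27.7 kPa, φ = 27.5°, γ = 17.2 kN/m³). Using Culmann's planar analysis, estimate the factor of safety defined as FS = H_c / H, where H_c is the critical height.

H_c = (4c/γ) · sinβ cosφ / [1 − cos(β − φ)]
    = (4·27.7/17.2) · sin74.0°·cos27.5° / [1 − cos46.5°]
    = 6.442 · 0.8526 / 0.3116 = 17.62 m
FS = H_c / H = 17.62 / 15.6 = 1.130

FS = 1.13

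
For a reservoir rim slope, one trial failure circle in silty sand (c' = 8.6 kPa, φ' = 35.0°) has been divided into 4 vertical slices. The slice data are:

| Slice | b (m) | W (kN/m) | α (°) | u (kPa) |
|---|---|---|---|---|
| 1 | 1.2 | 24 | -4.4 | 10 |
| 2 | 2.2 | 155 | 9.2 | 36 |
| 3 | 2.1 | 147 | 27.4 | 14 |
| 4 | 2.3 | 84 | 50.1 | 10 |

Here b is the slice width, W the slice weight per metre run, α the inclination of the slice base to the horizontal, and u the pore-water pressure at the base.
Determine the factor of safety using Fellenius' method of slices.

FS = 1.42

Ordinary method of slices: FS = Σ[c'·Δl_i + (W_i cosα_i − u_i·Δl_i)·tanφ'] / Σ W_i sinα_i, with Δl_i = b_i / cosα_i.
Slice 1: Δl = 1.2/cos(-4.4°) = 1.204 m; N'_1 = 24·cos(-4.4°) − 10·1.204 = 11.9; c'Δl = 10.35; W sinα = -1.8
Slice 2: Δl = 2.2/cos9.2° = 2.229 m; N'_2 = 155·cos9.2° − 36·2.229 = 72.8; c'Δl = 19.17; W sinα = 24.8
Slice 3: Δl = 2.1/cos27.4° = 2.365 m; N'_3 = 147·cos27.4° − 14·2.365 = 97.4; c'Δl = 20.34; W sinα = 67.6
Slice 4: Δl = 2.3/cos50.1° = 3.586 m; N'_4 = 84·cos50.1° − 10·3.586 = 18.0; c'Δl = 30.84; W sinα = 64.4
Σc'Δl = 80.7 kN/m; ΣN' = 200.1 kN/m; ΣW sinα = 155.0 kN/m
Resisting = 80.7 + 200.1·tan35.0° = 80.7 + 140.1 = 220.8 kN/m
FS = 220.8 / 155.0 = 1.424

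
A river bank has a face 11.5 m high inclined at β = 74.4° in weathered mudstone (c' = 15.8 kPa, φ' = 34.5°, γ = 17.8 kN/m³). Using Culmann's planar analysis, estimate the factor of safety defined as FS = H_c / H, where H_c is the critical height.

H_c = (4c'/γ) · sinβ cosφ' / [1 − cos(β − φ')]
    = (4·15.8/17.8) · sin74.4°·cos34.5° / [1 − cos39.9°]
    = 3.551 · 0.7938 / 0.2328 = 12.10 m
FS = H_c / H = 12.10 / 11.5 = 1.053

FS = 1.05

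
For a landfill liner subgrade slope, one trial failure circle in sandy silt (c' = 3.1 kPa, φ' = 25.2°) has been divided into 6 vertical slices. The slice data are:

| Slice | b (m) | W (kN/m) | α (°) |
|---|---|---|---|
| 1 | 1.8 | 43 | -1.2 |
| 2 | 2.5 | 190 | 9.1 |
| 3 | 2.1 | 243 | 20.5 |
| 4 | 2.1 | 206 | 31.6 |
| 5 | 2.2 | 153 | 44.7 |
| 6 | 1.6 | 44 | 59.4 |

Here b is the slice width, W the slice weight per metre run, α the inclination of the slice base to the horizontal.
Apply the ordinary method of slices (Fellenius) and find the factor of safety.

FS = 1.11

Ordinary method of slices: FS = Σ[c'·Δl_i + (W_i cosα_i)·tanφ'] / Σ W_i sinα_i, with Δl_i = b_i / cosα_i.
Slice 1: Δl = 1.8/cos(-1.2°) = 1.800 m; N'_1 = 43·cos(-1.2°) = 43.0; c'Δl = 5.58; W sinα = -0.9
Slice 2: Δl = 2.5/cos9.1° = 2.532 m; N'_2 = 190·cos9.1° = 187.6; c'Δl = 7.85; W sinα = 30.1
Slice 3: Δl = 2.1/cos20.5° = 2.242 m; N'_3 = 243·cos20.5° = 227.6; c'Δl = 6.95; W sinα = 85.1
Slice 4: Δl = 2.1/cos31.6° = 2.466 m; N'_4 = 206·cos31.6° = 175.5; c'Δl = 7.64; W sinα = 107.9
Slice 5: Δl = 2.2/cos44.7° = 3.095 m; N'_5 = 153·cos44.7° = 108.8; c'Δl = 9.59; W sinα = 107.6
Slice 6: Δl = 1.6/cos59.4° = 3.143 m; N'_6 = 44·cos59.4° = 22.4; c'Δl = 9.74; W sinα = 37.9
Σc'Δl = 47.4 kN/m; ΣN' = 764.8 kN/m; ΣW sinα = 367.7 kN/m
Resisting = 47.4 + 764.8·tan25.2° = 47.4 + 359.9 = 407.3 kN/m
FS = 407.3 / 367.7 = 1.108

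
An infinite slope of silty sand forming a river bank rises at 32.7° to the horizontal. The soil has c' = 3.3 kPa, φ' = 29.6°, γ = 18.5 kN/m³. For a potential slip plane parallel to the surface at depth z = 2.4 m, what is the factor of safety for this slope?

FS = 1.05

For an infinite slope with a slip plane parallel to the surface (no pore pressure): FS = [c' + γz cos²β tanφ'] / [γz sinβ cosβ].
γz = 18.5·2.4 = 44.40 kN/m²
Numerator = 3.3 + 44.40·cos²32.7°·tan29.6° = 3.3 + 44.40·0.7081·0.5681 = 21.161 kPa
Denominator = 44.40·sin32.7°·cos32.7° = 44.40·0.5402·0.8415 = 20.185 kPa
FS = 21.161 / 20.185 = 1.048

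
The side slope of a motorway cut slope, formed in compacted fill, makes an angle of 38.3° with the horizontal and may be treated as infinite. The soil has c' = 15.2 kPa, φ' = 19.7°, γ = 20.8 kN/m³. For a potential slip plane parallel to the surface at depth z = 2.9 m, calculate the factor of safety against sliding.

For an infinite slope with a slip plane parallel to the surface (no pore pressure): FS = [c' + γz cos²β tanφ'] / [γz sinβ cosβ].
γz = 20.8·2.9 = 60.32 kN/m²
Numerator = 15.2 + 60.32·cos²38.3°·tan19.7° = 15.2 + 60.32·0.6159·0.3581 = 28.501 kPa
Denominator = 60.32·sin38.3°·cos38.3° = 60.32·0.6198·0.7848 = 29.339 kPa
FS = 28.501 / 29.339 = 0.971

FS = 0.97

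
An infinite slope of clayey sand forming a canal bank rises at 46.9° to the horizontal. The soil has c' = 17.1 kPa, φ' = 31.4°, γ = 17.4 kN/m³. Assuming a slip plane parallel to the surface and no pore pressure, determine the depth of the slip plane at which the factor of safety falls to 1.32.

Setting FS = 1.32 in FS = [c' + γz cos²β tanφ'] / [γz sinβ cosβ] and solving for z:
z = c' / [γ cosβ (FS·sinβ − cosβ·tanφ')]
  = 17.1 / [17.4·cos46.9°·(1.32·sin46.9° − cos46.9°·tan31.4°)]
  = 17.1 / [17.4·0.6833·(1.32·0.7302 − 0.6833·0.6104)]
  = 17.1 / 6.5002 = 2.631 m

z = 2.63 m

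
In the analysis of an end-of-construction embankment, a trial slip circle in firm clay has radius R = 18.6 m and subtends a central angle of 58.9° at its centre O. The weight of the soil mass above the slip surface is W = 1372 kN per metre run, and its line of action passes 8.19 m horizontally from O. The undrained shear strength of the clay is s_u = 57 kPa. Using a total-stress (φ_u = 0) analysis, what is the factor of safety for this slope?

FS = 1.80

Taking moments about the centre O, the resisting moment is provided by the undrained shear strength acting along the arc:
Arc length L_a = R·θ = 18.6·(58.9°·π/180) = 18.6·1.0280 = 19.12 m
M_R = s_u·L_a·R = 57·19.12·18.6 = 20271.9 kN·m/m
M_D = W·d = 1372·8.19 = 11236.7 kN·m/m
FS = M_R / M_D = 20271.9 / 11236.7 = 1.804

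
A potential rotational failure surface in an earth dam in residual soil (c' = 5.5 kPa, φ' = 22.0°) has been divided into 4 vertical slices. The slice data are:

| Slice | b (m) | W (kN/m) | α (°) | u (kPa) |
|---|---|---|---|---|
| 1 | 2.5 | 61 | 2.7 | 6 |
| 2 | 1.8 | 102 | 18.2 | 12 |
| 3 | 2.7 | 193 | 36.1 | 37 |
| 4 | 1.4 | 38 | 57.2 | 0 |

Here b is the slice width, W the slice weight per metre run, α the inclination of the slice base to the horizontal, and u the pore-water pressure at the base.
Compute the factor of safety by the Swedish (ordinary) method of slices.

Ordinary method of slices: FS = Σ[c'·Δl_i + (W_i cosα_i − u_i·Δl_i)·tanφ'] / Σ W_i sinα_i, with Δl_i = b_i / cosα_i.
Slice 1: Δl = 2.5/cos2.7° = 2.503 m; N'_1 = 61·cos2.7° − 6·2.503 = 45.9; c'Δl = 13.77; W sinα = 2.9
Slice 2: Δl = 1.8/cos18.2° = 1.895 m; N'_2 = 102·cos18.2° − 12·1.895 = 74.2; c'Δl = 10.42; W sinα = 31.9
Slice 3: Δl = 2.7/cos36.1° = 3.342 m; N'_3 = 193·cos36.1° − 37·3.342 = 32.3; c'Δl = 18.38; W sinα = 113.7
Slice 4: Δl = 1.4/cos57.2° = 2.584 m; N'_4 = 38·cos57.2° − 0·2.584 = 20.6; c'Δl = 14.21; W sinα = 31.9
Σc'Δl = 56.8 kN/m; ΣN' = 173.0 kN/m; ΣW sinα = 180.4 kN/m
Resisting = 56.8 + 173.0·tan22.0° = 56.8 + 69.9 = 126.7 kN/m
FS = 126.7 / 180.4 = 0.702

FS = 0.70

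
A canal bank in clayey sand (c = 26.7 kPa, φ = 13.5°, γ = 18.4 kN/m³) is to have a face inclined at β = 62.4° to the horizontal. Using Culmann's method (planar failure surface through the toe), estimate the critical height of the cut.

H_c = 14.60 m

Culmann's analysis gives the critical failure plane at α_cr = (β + φ)/2 = (62.4 + 13.5)/2 = 38.0°, and the critical height
H_c = (4c/γ) · sinβ cosφ / [1 − cos(β − φ)]
    = (4·26.7/18.4) · sin62.4°·cos13.5° / [1 − cos(48.9°)]
    = 5.804 · 0.8862·0.9724 / [1 − 0.6574]
    = 5.804 · 0.8617 / 0.3426
    = 14.60 m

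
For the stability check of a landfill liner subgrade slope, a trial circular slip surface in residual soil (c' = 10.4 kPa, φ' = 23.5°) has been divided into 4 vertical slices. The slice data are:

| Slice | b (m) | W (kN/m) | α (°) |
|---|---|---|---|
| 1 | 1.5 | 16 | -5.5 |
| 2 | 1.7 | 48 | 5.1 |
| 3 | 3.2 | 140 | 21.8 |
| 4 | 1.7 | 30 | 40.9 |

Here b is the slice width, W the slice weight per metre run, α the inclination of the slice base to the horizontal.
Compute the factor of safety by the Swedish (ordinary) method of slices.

Ordinary method of slices: FS = Σ[c'·Δl_i + (W_i cosα_i)·tanφ'] / Σ W_i sinα_i, with Δl_i = b_i / cosα_i.
Slice 1: Δl = 1.5/cos(-5.5°) = 1.507 m; N'_1 = 16·cos(-5.5°) = 15.9; c'Δl = 15.67; W sinα = -1.5
Slice 2: Δl = 1.7/cos5.1° = 1.707 m; N'_2 = 48·cos5.1° = 47.8; c'Δl = 17.75; W sinα = 4.3
Slice 3: Δl = 3.2/cos21.8° = 3.446 m; N'_3 = 140·cos21.8° = 130.0; c'Δl = 35.84; W sinα = 52.0
Slice 4: Δl = 1.7/cos40.9° = 2.249 m; N'_4 = 30·cos40.9° = 22.7; c'Δl = 23.39; W sinα = 19.6
Σc'Δl = 92.7 kN/m; ΣN' = 216.4 kN/m; ΣW sinα = 74.4 kN/m
Resisting = 92.7 + 216.4·tan23.5° = 92.7 + 94.1 = 186.7 kN/m
FS = 186.7 / 74.4 = 2.511

FS = 2.51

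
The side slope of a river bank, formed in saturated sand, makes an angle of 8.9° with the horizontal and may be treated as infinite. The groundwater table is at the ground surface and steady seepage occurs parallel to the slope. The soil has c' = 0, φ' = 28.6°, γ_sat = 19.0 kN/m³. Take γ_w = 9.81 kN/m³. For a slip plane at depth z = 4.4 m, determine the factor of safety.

FS = 1.68

With seepage parallel to the slope and the water table at the surface, the effective normal stress on the slip plane uses the buoyant unit weight γ' = γ_sat − γ_w while the driving shear stress uses γ_sat:
FS = [c' + γ' z cos²β tanφ'] / [γ_sat z sinβ cosβ]
(For c' = 0 this reduces to FS = (γ'/γ_sat)·tanφ'/tanβ.)
γ' = 19.0 − 9.81 = 9.19 kN/m³
Numerator = 0.0 + 9.19·4.4·cos²8.9°·tan28.6° = 0.0 + 9.19·4.4·0.9761·0.5452 = 21.519 kPa
Denominator = 19.0·4.4·sin8.9°·cos8.9° = 19.0·4.4·0.1547·0.9880 = 12.778 kPa
FS = 21.519 / 12.778 = 1.684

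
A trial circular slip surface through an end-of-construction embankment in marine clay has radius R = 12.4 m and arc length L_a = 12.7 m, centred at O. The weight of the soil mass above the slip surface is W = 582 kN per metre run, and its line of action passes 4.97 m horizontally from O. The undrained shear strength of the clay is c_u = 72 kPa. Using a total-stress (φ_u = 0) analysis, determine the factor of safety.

Taking moments about the centre O, the resisting moment is provided by the undrained shear strength acting along the arc:
M_R = c_u·L_a·R = 72·12.70·12.4 = 11338.6 kN·m/m
M_D = W·d = 582·4.97 = 2892.5 kN·m/m
FS = M_R / M_D = 11338.6 / 2892.5 = 3.920

FS = 3.92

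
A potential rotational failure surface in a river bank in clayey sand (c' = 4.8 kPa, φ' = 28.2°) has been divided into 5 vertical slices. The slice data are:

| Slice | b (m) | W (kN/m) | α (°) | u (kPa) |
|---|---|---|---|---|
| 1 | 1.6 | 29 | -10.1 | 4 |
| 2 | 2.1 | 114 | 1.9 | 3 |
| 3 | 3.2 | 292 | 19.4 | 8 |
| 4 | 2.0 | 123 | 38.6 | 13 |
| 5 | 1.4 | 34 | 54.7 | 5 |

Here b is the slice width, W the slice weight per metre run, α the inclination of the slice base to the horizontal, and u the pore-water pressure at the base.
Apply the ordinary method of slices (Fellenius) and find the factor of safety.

FS = 1.49

Ordinary method of slices: FS = Σ[c'·Δl_i + (W_i cosα_i − u_i·Δl_i)·tanφ'] / Σ W_i sinα_i, with Δl_i = b_i / cosα_i.
Slice 1: Δl = 1.6/cos(-10.1°) = 1.625 m; N'_1 = 29·cos(-10.1°) − 4·1.625 = 22.0; c'Δl = 7.80; W sinα = -5.1
Slice 2: Δl = 2.1/cos1.9° = 2.101 m; N'_2 = 114·cos1.9° − 3·2.101 = 107.6; c'Δl = 10.09; W sinα = 3.8
Slice 3: Δl = 3.2/cos19.4° = 3.393 m; N'_3 = 292·cos19.4° − 8·3.393 = 248.3; c'Δl = 16.28; W sinα = 97.0
Slice 4: Δl = 2.0/cos38.6° = 2.559 m; N'_4 = 123·cos38.6° − 13·2.559 = 62.9; c'Δl = 12.28; W sinα = 76.7
Slice 5: Δl = 1.4/cos54.7° = 2.423 m; N'_5 = 34·cos54.7° − 5·2.423 = 7.5; c'Δl = 11.63; W sinα = 27.7
Σc'Δl = 58.1 kN/m; ΣN' = 448.4 kN/m; ΣW sinα = 200.2 kN/m
Resisting = 58.1 + 448.4·tan28.2° = 58.1 + 240.4 = 298.5 kN/m
FS = 298.5 / 200.2 = 1.491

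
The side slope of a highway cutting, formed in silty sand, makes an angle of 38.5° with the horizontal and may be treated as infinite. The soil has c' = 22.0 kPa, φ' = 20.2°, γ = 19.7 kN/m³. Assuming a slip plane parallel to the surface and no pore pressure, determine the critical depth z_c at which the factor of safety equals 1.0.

Setting FS = 1.00 in FS = [c' + γz cos²β tanφ'] / [γz sinβ cosβ] and solving for z:
z = c' / [γ cosβ (FS·sinβ − cosβ·tanφ')]
  = 22.0 / [19.7·cos38.5°·(1.00·sin38.5° − cos38.5°·tan20.2°)]
  = 22.0 / [19.7·0.7826·(1.00·0.6225 − 0.7826·0.3679)]
  = 22.0 / 5.1582 = 4.265 m

z_c = 4.27 m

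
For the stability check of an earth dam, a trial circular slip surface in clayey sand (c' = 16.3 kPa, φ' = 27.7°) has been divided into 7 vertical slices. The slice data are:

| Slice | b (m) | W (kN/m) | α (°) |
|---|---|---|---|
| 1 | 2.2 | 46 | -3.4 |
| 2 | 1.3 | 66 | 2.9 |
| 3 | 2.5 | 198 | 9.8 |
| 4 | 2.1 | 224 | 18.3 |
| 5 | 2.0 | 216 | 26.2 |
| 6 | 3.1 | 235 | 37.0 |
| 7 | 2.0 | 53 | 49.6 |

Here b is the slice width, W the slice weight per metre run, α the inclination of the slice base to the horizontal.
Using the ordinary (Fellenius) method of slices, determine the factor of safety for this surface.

FS = 2.03

Ordinary method of slices: FS = Σ[c'·Δl_i + (W_i cosα_i)·tanφ'] / Σ W_i sinα_i, with Δl_i = b_i / cosα_i.
Slice 1: Δl = 2.2/cos(-3.4°) = 2.204 m; N'_1 = 46·cos(-3.4°) = 45.9; c'Δl = 35.92; W sinα = -2.7
Slice 2: Δl = 1.3/cos2.9° = 1.302 m; N'_2 = 66·cos2.9° = 65.9; c'Δl = 21.22; W sinα = 3.3
Slice 3: Δl = 2.5/cos9.8° = 2.537 m; N'_3 = 198·cos9.8° = 195.1; c'Δl = 41.35; W sinα = 33.7
Slice 4: Δl = 2.1/cos18.3° = 2.212 m; N'_4 = 224·cos18.3° = 212.7; c'Δl = 36.05; W sinα = 70.3
Slice 5: Δl = 2.0/cos26.2° = 2.229 m; N'_5 = 216·cos26.2° = 193.8; c'Δl = 36.33; W sinα = 95.4
Slice 6: Δl = 3.1/cos37.0° = 3.882 m; N'_6 = 235·cos37.0° = 187.7; c'Δl = 63.27; W sinα = 141.4
Slice 7: Δl = 2.0/cos49.6° = 3.086 m; N'_7 = 53·cos49.6° = 34.4; c'Δl = 50.30; W sinα = 40.4
Σc'Δl = 284.4 kN/m; ΣN' = 935.5 kN/m; ΣW sinα = 381.8 kN/m
Resisting = 284.4 + 935.5·tan27.7° = 284.4 + 491.1 = 775.6 kN/m
FS = 775.6 / 381.8 = 2.031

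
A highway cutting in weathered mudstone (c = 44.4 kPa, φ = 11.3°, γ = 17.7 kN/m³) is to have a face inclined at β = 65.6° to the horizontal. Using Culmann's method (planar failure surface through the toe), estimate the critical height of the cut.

H_c = 21.52 m

Culmann's analysis gives the critical failure plane at α_cr = (β + φ)/2 = (65.6 + 11.3)/2 = 38.4°, and the critical height
H_c = (4c/γ) · sinβ cosφ / [1 − cos(β − φ)]
    = (4·44.4/17.7) · sin65.6°·cos11.3° / [1 − cos(54.3°)]
    = 10.034 · 0.9107·0.9806 / [1 − 0.5835]
    = 10.034 · 0.8930 / 0.4165
    = 21.52 m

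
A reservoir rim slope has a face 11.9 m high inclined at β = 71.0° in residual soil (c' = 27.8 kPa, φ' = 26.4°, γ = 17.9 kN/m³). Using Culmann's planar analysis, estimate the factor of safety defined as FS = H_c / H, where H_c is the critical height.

H_c = (4c'/γ) · sinβ cosφ' / [1 − cos(β − φ')]
    = (4·27.8/17.9) · sin71.0°·cos26.4° / [1 − cos44.6°]
    = 6.212 · 0.8469 / 0.2880 = 18.27 m
FS = H_c / H = 18.27 / 11.9 = 1.535

FS = 1.54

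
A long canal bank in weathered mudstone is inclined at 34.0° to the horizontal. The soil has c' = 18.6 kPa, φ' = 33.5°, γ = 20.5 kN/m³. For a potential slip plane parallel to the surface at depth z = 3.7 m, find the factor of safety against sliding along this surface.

For an infinite slope with a slip plane parallel to the surface (no pore pressure): FS = [c' + γz cos²β tanφ'] / [γz sinβ cosβ].
γz = 20.5·3.7 = 75.85 kN/m²
Numerator = 18.6 + 75.85·cos²34.0°·tan33.5° = 18.6 + 75.85·0.6873·0.6619 = 53.105 kPa
Denominator = 75.85·sin34.0°·cos34.0° = 75.85·0.5592·0.8290 = 35.163 kPa
FS = 53.105 / 35.163 = 1.510

FS = 1.51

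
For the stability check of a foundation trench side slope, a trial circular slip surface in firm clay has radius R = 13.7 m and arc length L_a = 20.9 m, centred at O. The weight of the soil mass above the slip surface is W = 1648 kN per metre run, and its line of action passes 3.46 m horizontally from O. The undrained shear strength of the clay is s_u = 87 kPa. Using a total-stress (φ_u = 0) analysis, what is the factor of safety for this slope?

FS = 4.37

Taking moments about the centre O, the resisting moment is provided by the undrained shear strength acting along the arc:
M_R = s_u·L_a·R = 87·20.90·13.7 = 24910.7 kN·m/m
M_D = W·d = 1648·3.46 = 5702.1 kN·m/m
FS = M_R / M_D = 24910.7 / 5702.1 = 4.369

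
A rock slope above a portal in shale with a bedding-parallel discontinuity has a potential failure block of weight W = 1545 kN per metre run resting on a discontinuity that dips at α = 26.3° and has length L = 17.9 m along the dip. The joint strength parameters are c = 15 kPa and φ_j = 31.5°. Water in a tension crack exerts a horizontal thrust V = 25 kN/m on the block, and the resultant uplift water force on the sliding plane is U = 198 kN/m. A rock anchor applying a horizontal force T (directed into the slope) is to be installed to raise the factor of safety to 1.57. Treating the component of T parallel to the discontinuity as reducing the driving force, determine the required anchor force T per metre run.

T = 72 kN/m

Resolving forces along and normal to the sliding plane, with the horizontal anchor force T adding T·sinα to the effective normal force and T·cosα acting up the plane against the driving force:
FS = [cL + (W cosα − U − V sinα + T sinα) tanφ_j] / [W sinα + V cosα − T cosα]
Without the anchor: N' = 1176.0 kN/m, driving T_d = 707.0 kN/m, resisting R = 15·17.9 + 1176.0·tan31.5° = 989.2 kN/m, FS = 1.40.
Setting FS = 1.57 and solving for T:
1.57·(707.0 − T cos26.3°) = 989.2 + T sin26.3°·tan31.5°
T·(sin26.3°·tan31.5° + 1.57·cos26.3°) = 1.57·707.0 − 989.2
T·(0.4431·0.6128 + 1.57·0.8965) = 1109.9 − 989.2 = 120.8
T·1.6790 = 120.8
T = 71.9 kN/m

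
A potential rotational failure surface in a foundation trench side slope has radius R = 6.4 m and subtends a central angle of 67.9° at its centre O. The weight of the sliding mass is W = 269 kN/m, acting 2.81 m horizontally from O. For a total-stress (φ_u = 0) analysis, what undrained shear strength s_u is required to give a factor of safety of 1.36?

s_u = 21.2 kPa

FS = s_u·L_a·R / (W·d), so s_u = FS·W·d / (L_a·R).
Arc length L_a = R·θ = 6.4·(67.9°·π/180) = 6.4·1.1851 = 7.58 m
s_u = 1.36·269·2.81 / (7.58·6.4) = 1028.0 / 48.54 = 21.18 kPa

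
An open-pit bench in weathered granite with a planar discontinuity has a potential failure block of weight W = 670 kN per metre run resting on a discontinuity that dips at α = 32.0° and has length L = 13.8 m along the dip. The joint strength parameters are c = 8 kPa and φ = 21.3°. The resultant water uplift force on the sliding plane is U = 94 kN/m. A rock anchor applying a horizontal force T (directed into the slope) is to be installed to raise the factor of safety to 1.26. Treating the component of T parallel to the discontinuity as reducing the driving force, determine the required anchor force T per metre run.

Resolving forces along and normal to the sliding plane, with the horizontal anchor force T adding T·sinα to the effective normal force and T·cosα acting up the plane against the driving force:
FS = [cL + (W cosα − U + T sinα) tanφ] / [W sinα − T cosα]
Without the anchor: N' = 474.2 kN/m, driving T_d = 355.0 kN/m, resisting R = 8·13.8 + 474.2·tan21.3° = 295.3 kN/m, FS = 0.83.
Setting FS = 1.26 and solving for T:
1.26·(355.0 − T cos32.0°) = 295.3 + T sin32.0°·tan21.3°
T·(sin32.0°·tan21.3° + 1.26·cos32.0°) = 1.26·355.0 − 295.3
T·(0.5299·0.3899 + 1.26·0.8480) = 447.4 − 295.3 = 152.1
T·1.2751 = 152.1
T = 119.3 kN/m

T = 119 kN/m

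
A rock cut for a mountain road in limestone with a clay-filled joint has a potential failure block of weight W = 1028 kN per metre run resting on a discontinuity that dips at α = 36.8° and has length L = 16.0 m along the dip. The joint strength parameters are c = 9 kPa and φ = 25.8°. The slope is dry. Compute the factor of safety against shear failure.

Resolving the block weight along and normal to the plane and applying the Mohr–Coulomb strength on the joint:
N' = W cosα = 1028·cos36.8° = 823.2 kN/m
Driving force T = W sinα = 1028·sin36.8° = 615.8 kN/m
Resisting force R = c·L + N'·tanφ = 9·16.0 + 823.2·tan25.8° = 144.0 + 397.9 = 541.9 kN/m
FS = R / T = 541.9 / 615.8 = 0.880

FS = 0.88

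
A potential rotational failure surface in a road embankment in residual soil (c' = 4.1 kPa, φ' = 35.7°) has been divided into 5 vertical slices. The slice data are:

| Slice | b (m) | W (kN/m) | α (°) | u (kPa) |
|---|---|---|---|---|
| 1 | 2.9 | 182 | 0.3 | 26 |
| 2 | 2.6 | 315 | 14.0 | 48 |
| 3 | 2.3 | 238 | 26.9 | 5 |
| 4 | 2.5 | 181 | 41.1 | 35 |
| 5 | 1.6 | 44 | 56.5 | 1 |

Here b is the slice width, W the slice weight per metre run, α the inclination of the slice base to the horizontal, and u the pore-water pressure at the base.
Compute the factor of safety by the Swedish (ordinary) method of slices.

FS = 1.28

Ordinary method of slices: FS = Σ[c'·Δl_i + (W_i cosα_i − u_i·Δl_i)·tanφ'] / Σ W_i sinα_i, with Δl_i = b_i / cosα_i.
Slice 1: Δl = 2.9/cos0.3° = 2.900 m; N'_1 = 182·cos0.3° − 26·2.900 = 106.6; c'Δl = 11.89; W sinα = 1.0
Slice 2: Δl = 2.6/cos14.0° = 2.680 m; N'_2 = 315·cos14.0° − 48·2.680 = 177.0; c'Δl = 10.99; W sinα = 76.2
Slice 3: Δl = 2.3/cos26.9° = 2.579 m; N'_3 = 238·cos26.9° − 5·2.579 = 199.4; c'Δl = 10.57; W sinα = 107.7
Slice 4: Δl = 2.5/cos41.1° = 3.318 m; N'_4 = 181·cos41.1° − 35·3.318 = 20.3; c'Δl = 13.60; W sinα = 119.0
Slice 5: Δl = 1.6/cos56.5° = 2.899 m; N'_5 = 44·cos56.5° − 1·2.899 = 21.4; c'Δl = 11.89; W sinα = 36.7
Σc'Δl = 58.9 kN/m; ΣN' = 524.6 kN/m; ΣW sinα = 340.5 kN/m
Resisting = 58.9 + 524.6·tan35.7° = 58.9 + 377.0 = 435.9 kN/m
FS = 435.9 / 340.5 = 1.280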